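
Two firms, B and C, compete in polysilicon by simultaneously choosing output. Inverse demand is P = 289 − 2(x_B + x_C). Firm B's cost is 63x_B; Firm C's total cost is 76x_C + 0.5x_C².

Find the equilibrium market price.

Firm B's profit: π = x_B(289 − 2(x_B + x_C)) − 63x_B.
∂π/∂x_B = 226 − 4x_B − 2x_C = 0, so x_B = 56.5 − 0.5x_C.
For C: ∂π/∂x_C = 213 − 5x_C − 2x_B = 0 ⇒ x_C = 42.6 − 0.4x_B.
Plugging x_C into B's best response: x_B = 56.5 − 0.5(42.6 − 0.4x_B) ⇒ 0.8x_B = 35.2, so x_B = 44.
Then x_C = 42.6 − 0.4·44 = 25.
Equilibrium price: P = 289 − 2·69 = 151.

151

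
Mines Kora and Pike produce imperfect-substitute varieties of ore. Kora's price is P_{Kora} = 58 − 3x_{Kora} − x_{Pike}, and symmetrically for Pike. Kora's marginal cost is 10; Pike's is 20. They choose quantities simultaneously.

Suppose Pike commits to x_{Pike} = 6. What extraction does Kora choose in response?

Mine Kora's profit: π = x_{Kora}(58 − 3x_{Kora} − x_{Pike}) − 10x_{Kora}.
∂π/∂x_{Kora} = 48 − 6x_{Kora} − x_{Pike} = 0 ⇒ x_{Kora} = 8 − (1/6)x_{Pike}.
At x_{Pike} = 6: x_{Kora} = 8 − (1/6)·6 = 7.

7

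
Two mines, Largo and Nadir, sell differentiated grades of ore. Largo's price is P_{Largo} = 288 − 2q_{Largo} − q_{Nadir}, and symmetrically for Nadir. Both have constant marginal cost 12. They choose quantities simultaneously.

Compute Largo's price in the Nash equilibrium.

122.4

Mine Largo's profit: π = q_{Largo}(288 − 2q_{Largo} − q_{Nadir}) − 12q_{Largo}.
∂π/∂q_{Largo} = 276 − 4q_{Largo} − q_{Nadir} = 0 ⇒ q_{Largo} = 69 − 0.25q_{Nadir}.
Setting q_{Largo} = q_{Nadir} in the reaction function: q_{Largo} = 69 − 0.25q_{Largo}, so q_{Largo} = 69 / 1.25 = 55.2.
P_{Largo} = 288 − 2·55.2 − 55.2 = 122.4.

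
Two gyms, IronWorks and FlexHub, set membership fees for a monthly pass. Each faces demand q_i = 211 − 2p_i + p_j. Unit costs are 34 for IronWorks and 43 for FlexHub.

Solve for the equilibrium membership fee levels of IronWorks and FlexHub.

94.2, 97.8

IronWorks's profit: π = (p_{IronWorks} − 34)(211 − 2p_{IronWorks} + p_{FlexHub}).
∂π/∂p_{IronWorks} = 279 − 4p_{IronWorks} + p_{FlexHub} = 0 ⇒ p_{IronWorks} = 69.75 + 0.25p_{FlexHub}.
Similarly p_{FlexHub} = 74.25 + 0.25p_{IronWorks}.
Solving the two reaction functions simultaneously: (1 − (0.25)(0.25))p_{IronWorks} = 69.75 + 0.25·74.25, so 0.9375p_{IronWorks} = 88.3125 and p_{IronWorks} = 94.2.
Then p_{FlexHub} = 74.25 + 0.25·94.2 = 97.8.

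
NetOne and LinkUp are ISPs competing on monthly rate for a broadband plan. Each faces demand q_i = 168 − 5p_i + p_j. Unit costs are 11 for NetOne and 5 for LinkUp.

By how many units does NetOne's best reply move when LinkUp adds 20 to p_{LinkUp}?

2

NetOne's profit: π = (p_{NetOne} − 11)(168 − 5p_{NetOne} + p_{LinkUp}).
∂π/∂p_{NetOne} = 223 − 10p_{NetOne} + p_{LinkUp} = 0 ⇒ p_{NetOne} = 22.3 + 0.1p_{LinkUp}.
The reaction-function slope is 0.1, so a 20-unit rise in p_{LinkUp} moves p_{NetOne} by 0.1 × 20 = 2. NetOne's best response rises — the actions are strategic complements.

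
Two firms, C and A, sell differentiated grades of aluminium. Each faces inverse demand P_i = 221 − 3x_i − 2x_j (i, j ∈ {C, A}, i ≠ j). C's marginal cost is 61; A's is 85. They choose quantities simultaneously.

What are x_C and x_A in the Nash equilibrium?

21.5, 15.5

Firm C's profit: π = x_C(221 − 3x_C − 2x_A) − 61x_C.
∂π/∂x_C = 160 − 6x_C − 2x_A = 0 ⇒ x_C = 80/3 − (1/3)x_A.
Similarly x_A = 68/3 − (1/3)x_C.
Solving the two reaction functions simultaneously: (1 − (−1/3)(−1/3))x_C = 80/3 − (1/3)·(68/3), so (8/9)x_C = 172/9 and x_C = 21.5.
Then x_A = 68/3 − (1/3)·21.5 = 15.5.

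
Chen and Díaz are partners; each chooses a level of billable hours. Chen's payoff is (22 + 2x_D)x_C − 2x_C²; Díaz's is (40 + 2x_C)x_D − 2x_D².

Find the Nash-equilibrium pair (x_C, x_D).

Expanding Chen's payoff: 22x_C + 2x_Dx_C − 2x_C².
∂π/∂x_C = 22 + 2x_D − 4x_C = 0, so x_C = 5.5 + 0.5x_D.
Likewise for Díaz: x_D = 10 + 0.5x_C.
Plugging x_D into Chen's best response: x_C = 5.5 + 0.5(10 + 0.5x_C) ⇒ 0.75x_C = 10.5, so x_C = 14.
Then x_D = 10 + 0.5·14 = 17.

14, 17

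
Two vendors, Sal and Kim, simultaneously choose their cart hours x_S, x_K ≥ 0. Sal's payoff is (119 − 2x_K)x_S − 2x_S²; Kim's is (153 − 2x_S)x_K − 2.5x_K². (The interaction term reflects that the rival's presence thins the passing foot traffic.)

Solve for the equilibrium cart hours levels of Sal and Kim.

18.0625, 23.375

Expanding Sal's payoff: 119x_S − 2x_Kx_S − 2x_S².
∂π/∂x_S = 119 − 2x_K − 4x_S = 0, so x_S = 29.75 − 0.5x_K.
Likewise for Kim: x_K = 30.6 − 0.4x_S.
Plugging x_K into Sal's best response: x_S = 29.75 − 0.5(30.6 − 0.4x_S) ⇒ 0.8x_S = 14.45, so x_S = 18.0625.
Then x_K = 30.6 − 0.4·18.0625 = 23.375.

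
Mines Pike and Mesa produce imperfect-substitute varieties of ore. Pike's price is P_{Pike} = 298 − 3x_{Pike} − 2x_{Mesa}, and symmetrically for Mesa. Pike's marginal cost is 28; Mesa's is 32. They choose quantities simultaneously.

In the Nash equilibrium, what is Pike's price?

Mine Pike's profit: π = x_{Pike}(298 − 3x_{Pike} − 2x_{Mesa}) − 28x_{Pike}.
∂π/∂x_{Pike} = 270 − 6x_{Pike} − 2x_{Mesa} = 0 ⇒ x_{Pike} = 45 − (1/3)x_{Mesa}.
Similarly x_{Mesa} = 133/3 − (1/3)x_{Pike}.
Plugging x_{Mesa} into Pike's best response: x_{Pike} = 45 − (1/3)(133/3 − (1/3)x_{Pike}) ⇒ (8/9)x_{Pike} = 272/9, so x_{Pike} = 34.
Then x_{Mesa} = 133/3 − (1/3)·34 = 33.
P_{Pike} = 298 − 3·34 − 2·33 = 130.

130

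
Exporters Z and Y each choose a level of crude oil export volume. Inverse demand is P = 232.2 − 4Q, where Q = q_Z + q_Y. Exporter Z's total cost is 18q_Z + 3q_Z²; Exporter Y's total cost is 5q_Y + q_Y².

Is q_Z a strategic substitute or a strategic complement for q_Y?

Exporter Z's profit: π = q_Z(232.2 − 4(q_Z + q_Y)) − 18q_Z − 3q_Z².
∂π/∂q_Z = 214.2 − 14q_Z − 4q_Y = 0, so q_Z = 15.3 − (2/7)q_Y.
The best-response slope dq_Z/dq_Y = −2/7 < 0: the reaction function is downward-sloping, so the choices are strategic substitutes.

strategic substitutes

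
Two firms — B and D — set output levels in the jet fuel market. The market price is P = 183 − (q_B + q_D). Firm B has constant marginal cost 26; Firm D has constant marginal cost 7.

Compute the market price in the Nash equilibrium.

Firm B's profit: π = q_B(183 − (q_B + q_D)) − 26q_B.
∂π/∂q_B = 157 − 2q_B − q_D = 0, so q_B = 78.5 − 0.5q_D.
By the same steps for D: q_D = 88 − 0.5q_B.
Solving the two reaction functions simultaneously: (1 − (−0.5)(−0.5))q_B = 78.5 − 0.5·88, so 0.75q_B = 34.5 and q_B = 46.
Then q_D = 88 − 0.5·46 = 65.
Equilibrium price: P = 183 − 111 = 72.

72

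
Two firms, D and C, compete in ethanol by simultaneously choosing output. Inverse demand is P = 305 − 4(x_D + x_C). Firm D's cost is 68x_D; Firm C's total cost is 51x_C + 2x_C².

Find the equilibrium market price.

Firm D's profit: π = x_D(305 − 4(x_D + x_C)) − 68x_D.
∂π/∂x_D = 237 − 8x_D − 4x_C = 0, so x_D = 29.625 − 0.5x_C.
For C: ∂π/∂x_C = 254 − 12x_C − 4x_D = 0 ⇒ x_C = 127/6 − (1/3)x_D.
Plugging x_C into D's best response: x_D = 29.625 − 0.5(127/6 − (1/3)x_D) ⇒ (5/6)x_D = 457/24, so x_D = 22.85.
Then x_C = 127/6 − (1/3)·22.85 = 13.55.
Equilibrium price: P = 305 − 4·36.4 = 159.4.

159.4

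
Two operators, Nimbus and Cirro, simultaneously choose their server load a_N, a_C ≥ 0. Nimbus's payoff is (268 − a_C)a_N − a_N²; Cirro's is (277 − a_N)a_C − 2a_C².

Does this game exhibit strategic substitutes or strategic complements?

strategic substitutes

Expanding Nimbus's payoff: 268a_N − a_Ca_N − a_N².
∂π/∂a_N = 268 − a_C − 2a_N = 0, so a_N = 134 − 0.5a_C.
The best-response slope da_N/da_C = −0.5 < 0: the reaction function is downward-sloping, so the choices are strategic substitutes.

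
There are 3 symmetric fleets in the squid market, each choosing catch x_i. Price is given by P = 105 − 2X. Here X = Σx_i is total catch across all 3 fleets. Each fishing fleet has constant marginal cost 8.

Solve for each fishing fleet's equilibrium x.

A representative fishing fleet's profit is π_i = x_i(105 − 2X) − 8x_i, with X = x_i + Σ_{j≠i} x_j.
First-order condition: 97 − 4x_i − 2Σ_{j≠i} x_j = 0.
With identical fishing fleets, set every x_j = x: then 97 − 4x − 4x = 0, i.e. x = 97/8 = 12.125.

12.125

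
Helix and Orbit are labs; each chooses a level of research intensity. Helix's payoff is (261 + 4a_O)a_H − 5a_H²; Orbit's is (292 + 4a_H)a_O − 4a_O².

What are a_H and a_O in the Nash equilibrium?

Expanding Helix's payoff: 261a_H + 4a_Oa_H − 5a_H².
∂π/∂a_H = 261 + 4a_O − 10a_H = 0, so a_H = 26.1 + 0.4a_O.
Likewise for Orbit: a_O = 36.5 + 0.5a_H.
Substituting the second reaction function into the first: a_H = 26.1 + 0.4(36.5 + 0.5a_H), which gives 0.8a_H = 40.7 ⇒ a_H = 50.875.
Then a_O = 36.5 + 0.5·50.875 = 61.9375.

50.875, 61.9375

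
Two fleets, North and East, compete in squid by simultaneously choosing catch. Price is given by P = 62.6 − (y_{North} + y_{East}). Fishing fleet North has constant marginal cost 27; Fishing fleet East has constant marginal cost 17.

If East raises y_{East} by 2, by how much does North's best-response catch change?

-1

Fishing fleet North's profit: π = y_{North}(62.6 − (y_{North} + y_{East})) − 27y_{North}.
∂π/∂y_{North} = 35.6 − 2y_{North} − y_{East} = 0, so y_{North} = 17.8 − 0.5y_{East}.
The reaction-function slope is −0.5, so a 2-unit rise in y_{East} moves y_{North} by −0.5 × 2 = −1. North's best response falls — the actions are strategic substitutes.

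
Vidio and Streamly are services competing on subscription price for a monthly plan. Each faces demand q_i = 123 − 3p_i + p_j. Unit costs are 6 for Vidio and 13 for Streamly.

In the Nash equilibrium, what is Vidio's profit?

Vidio's profit: π = (p_{Vidio} − 6)(123 − 3p_{Vidio} + p_{Streamly}).
∂π/∂p_{Vidio} = 141 − 6p_{Vidio} + p_{Streamly} = 0 ⇒ p_{Vidio} = 23.5 + (1/6)p_{Streamly}.
Similarly p_{Streamly} = 27 + (1/6)p_{Vidio}.
Plugging p_{Streamly} into Vidio's best response: p_{Vidio} = 23.5 + (1/6)(27 + (1/6)p_{Vidio}) ⇒ (35/36)p_{Vidio} = 28, so p_{Vidio} = 28.8.
Then p_{Streamly} = 27 + (1/6)·28.8 = 31.8.
q_{Vidio} = 123 − 3·28.8 + 31.8 = 68.4.
Profit = (28.8 − 6)·68.4 = 1559.52.

1559.52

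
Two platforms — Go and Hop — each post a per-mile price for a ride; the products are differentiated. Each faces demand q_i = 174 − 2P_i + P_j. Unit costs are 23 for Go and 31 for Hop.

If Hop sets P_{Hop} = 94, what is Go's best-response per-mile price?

Go's profit: π = (P_{Go} − 23)(174 − 2P_{Go} + P_{Hop}).
∂π/∂P_{Go} = 220 − 4P_{Go} + P_{Hop} = 0 ⇒ P_{Go} = 55 + 0.25P_{Hop}.
At P_{Hop} = 94: P_{Go} = 55 + 0.25·94 = 78.5.

78.5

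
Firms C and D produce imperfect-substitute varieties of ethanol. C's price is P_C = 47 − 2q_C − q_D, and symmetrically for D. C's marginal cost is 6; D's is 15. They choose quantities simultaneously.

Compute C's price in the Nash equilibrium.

Firm C's profit: π = q_C(47 − 2q_C − q_D) − 6q_C.
∂π/∂q_C = 41 − 4q_C − q_D = 0 ⇒ q_C = 10.25 − 0.25q_D.
Similarly q_D = 8 − 0.25q_C.
Substituting the second reaction function into the first: q_C = 10.25 − 0.25(8 − 0.25q_C), which gives 0.9375q_C = 8.25 ⇒ q_C = 8.8.
Then q_D = 8 − 0.25·8.8 = 5.8.
P_C = 47 − 2·8.8 − 5.8 = 23.6.

23.6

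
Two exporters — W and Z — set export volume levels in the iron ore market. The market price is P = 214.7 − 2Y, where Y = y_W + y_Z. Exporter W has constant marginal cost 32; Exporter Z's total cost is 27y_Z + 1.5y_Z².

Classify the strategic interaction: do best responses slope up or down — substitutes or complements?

strategic substitutes

Exporter W's profit: π = y_W(214.7 − 2(y_W + y_Z)) − 32y_W.
∂π/∂y_W = 182.7 − 4y_W − 2y_Z = 0, so y_W = 45.675 − 0.5y_Z.
The best-response slope dy_W/dy_Z = −0.5 < 0: the reaction function is downward-sloping, so the choices are strategic substitutes.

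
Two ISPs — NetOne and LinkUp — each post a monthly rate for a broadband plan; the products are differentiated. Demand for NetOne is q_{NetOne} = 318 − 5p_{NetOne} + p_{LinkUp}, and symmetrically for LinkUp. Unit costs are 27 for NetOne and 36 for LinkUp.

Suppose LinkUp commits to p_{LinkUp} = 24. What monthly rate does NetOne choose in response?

NetOne's profit: π = (p_{NetOne} − 27)(318 − 5p_{NetOne} + p_{LinkUp}).
∂π/∂p_{NetOne} = 453 − 10p_{NetOne} + p_{LinkUp} = 0 ⇒ p_{NetOne} = 45.3 + 0.1p_{LinkUp}.
At p_{LinkUp} = 24: p_{NetOne} = 45.3 + 0.1·24 = 47.7.

47.7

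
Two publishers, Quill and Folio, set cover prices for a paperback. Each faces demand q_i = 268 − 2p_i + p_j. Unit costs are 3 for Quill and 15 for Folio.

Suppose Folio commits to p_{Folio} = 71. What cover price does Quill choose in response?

86.25

Quill's profit: π = (p_{Quill} − 3)(268 − 2p_{Quill} + p_{Folio}).
∂π/∂p_{Quill} = 274 − 4p_{Quill} + p_{Folio} = 0 ⇒ p_{Quill} = 68.5 + 0.25p_{Folio}.
At p_{Folio} = 71: p_{Quill} = 68.5 + 0.25·71 = 86.25.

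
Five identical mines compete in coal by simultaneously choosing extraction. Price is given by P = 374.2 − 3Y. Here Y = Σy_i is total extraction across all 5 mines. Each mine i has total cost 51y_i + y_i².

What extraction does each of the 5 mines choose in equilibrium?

A representative mine's profit is π_i = y_i(374.2 − 3Y) − 51y_i − y_i², with Y = y_i + Σ_{j≠i} y_j.
First-order condition: 323.2 − 8y_i − 3Σ_{j≠i} y_j = 0.
Imposing symmetry (y_j = y for all j) turns Σ_{j≠i} y_j into 4y, so 323.2 = 20y and y = 16.16.

16.16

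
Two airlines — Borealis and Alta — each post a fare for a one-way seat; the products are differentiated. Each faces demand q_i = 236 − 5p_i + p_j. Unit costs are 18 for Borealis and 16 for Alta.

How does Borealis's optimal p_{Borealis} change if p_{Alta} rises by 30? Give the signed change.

Borealis's profit: π = (p_{Borealis} − 18)(236 − 5p_{Borealis} + p_{Alta}).
∂π/∂p_{Borealis} = 326 − 10p_{Borealis} + p_{Alta} = 0 ⇒ p_{Borealis} = 32.6 + 0.1p_{Alta}.
The reaction-function slope is 0.1, so a 30-unit rise in p_{Alta} moves p_{Borealis} by 0.1 × 30 = 3. Borealis's best response rises — the actions are strategic complements.

3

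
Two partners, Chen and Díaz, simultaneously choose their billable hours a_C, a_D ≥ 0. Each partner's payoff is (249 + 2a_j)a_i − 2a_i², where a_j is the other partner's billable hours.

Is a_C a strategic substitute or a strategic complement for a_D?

Chen's payoff is (249 + 2a_D)a_C − 2a_C².
∂π/∂a_C = 249 + 2a_D − 4a_C = 0, so a_C = 62.25 + 0.5a_D.
The best-response slope da_C/da_D = 0.5 > 0: the reaction function is upward-sloping, so the choices are strategic complements.

strategic complements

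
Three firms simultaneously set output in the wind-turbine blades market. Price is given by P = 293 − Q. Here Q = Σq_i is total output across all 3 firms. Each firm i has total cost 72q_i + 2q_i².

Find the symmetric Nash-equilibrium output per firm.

27.625

A representative firm's profit is π_i = q_i(293 − Q) − 72q_i − 2q_i², with Q = q_i + Σ_{j≠i} q_j.
First-order condition: 221 − 6q_i − Σ_{j≠i} q_j = 0.
With identical firms, set every q_j = q: then 221 − 6q − 2q = 0, i.e. q = 221/8 = 27.625.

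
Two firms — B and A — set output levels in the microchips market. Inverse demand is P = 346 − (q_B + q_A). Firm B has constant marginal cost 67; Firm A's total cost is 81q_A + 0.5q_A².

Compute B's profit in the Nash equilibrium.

13087.36

Firm B's profit: π = q_B(346 − (q_B + q_A)) − 67q_B.
∂π/∂q_B = 279 − 2q_B − q_A = 0, so q_B = 139.5 − 0.5q_A.
For A: ∂π/∂q_A = 265 − 3q_A − q_B = 0 ⇒ q_A = 265/3 − (1/3)q_B.
Plugging q_A into B's best response: q_B = 139.5 − 0.5(265/3 − (1/3)q_B) ⇒ (5/6)q_B = 286/3, so q_B = 114.4.
Then q_A = 265/3 − (1/3)·114.4 = 50.2.
Price P = 346 − 164.6 = 181.4.
B's profit: (181.4 − 67)·114.4 = 13087.36.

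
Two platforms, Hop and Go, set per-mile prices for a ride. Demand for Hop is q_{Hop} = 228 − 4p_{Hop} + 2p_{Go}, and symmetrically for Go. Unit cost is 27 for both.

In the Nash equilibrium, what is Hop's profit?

3364

Hop's profit: π = (p_{Hop} − 27)(228 − 4p_{Hop} + 2p_{Go}).
∂π/∂p_{Hop} = 336 − 8p_{Hop} + 2p_{Go} = 0 ⇒ p_{Hop} = 42 + 0.25p_{Go}.
Setting p_{Hop} = p_{Go} in the reaction function: p_{Hop} = 42 + 0.25p_{Hop}, so p_{Hop} = 42 / 0.75 = 56.
q_{Hop} = 228 − 4·56 + 2·56 = 116.
Profit = (56 − 27)·116 = 3364.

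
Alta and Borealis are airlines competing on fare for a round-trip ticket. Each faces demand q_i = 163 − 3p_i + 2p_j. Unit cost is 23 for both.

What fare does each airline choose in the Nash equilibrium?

58

Alta's profit: π = (p_{Alta} − 23)(163 − 3p_{Alta} + 2p_{Borealis}).
∂π/∂p_{Alta} = 232 − 6p_{Alta} + 2p_{Borealis} = 0 ⇒ p_{Alta} = 116/3 + (1/3)p_{Borealis}.
The game is symmetric, so in equilibrium p_{Borealis} = p_{Alta}: the reaction function gives (2/3)p_{Alta} = 116/3, hence p_{Alta} = 58.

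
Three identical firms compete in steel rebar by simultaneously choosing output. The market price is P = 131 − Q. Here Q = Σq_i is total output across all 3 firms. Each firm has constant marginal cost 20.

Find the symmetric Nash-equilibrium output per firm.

A representative firm's profit is π_i = q_i(131 − Q) − 20q_i, with Q = q_i + Σ_{j≠i} q_j.
First-order condition: 111 − 2q_i − Σ_{j≠i} q_j = 0.
In a symmetric equilibrium every firm chooses the same q, so Σ_{j≠i} q_j = 2q. The condition becomes 111 − 4q = 0, giving q = 111/4 = 27.75.

27.75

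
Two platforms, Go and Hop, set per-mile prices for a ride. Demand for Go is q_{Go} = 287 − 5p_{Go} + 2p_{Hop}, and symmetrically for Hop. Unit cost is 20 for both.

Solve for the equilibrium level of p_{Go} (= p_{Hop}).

48.375

Go's profit: π = (p_{Go} − 20)(287 − 5p_{Go} + 2p_{Hop}).
∂π/∂p_{Go} = 387 − 10p_{Go} + 2p_{Hop} = 0 ⇒ p_{Go} = 38.7 + 0.2p_{Hop}.
Setting p_{Go} = p_{Hop} in the reaction function: p_{Go} = 38.7 + 0.2p_{Go}, so p_{Go} = 38.7 / 0.8 = 48.375.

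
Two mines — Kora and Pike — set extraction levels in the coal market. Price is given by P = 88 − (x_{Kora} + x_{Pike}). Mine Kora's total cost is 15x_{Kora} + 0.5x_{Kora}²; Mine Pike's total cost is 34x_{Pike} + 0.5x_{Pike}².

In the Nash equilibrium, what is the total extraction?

Mine Kora's profit: π = x_{Kora}(88 − (x_{Kora} + x_{Pike})) − 15x_{Kora} − 0.5x_{Kora}².
∂π/∂x_{Kora} = 73 − 3x_{Kora} − x_{Pike} = 0, so x_{Kora} = 73/3 − (1/3)x_{Pike}.
By the same steps for Pike: x_{Pike} = 18 − (1/3)x_{Kora}.
Plugging x_{Pike} into Kora's best response: x_{Kora} = 73/3 − (1/3)(18 − (1/3)x_{Kora}) ⇒ (8/9)x_{Kora} = 55/3, so x_{Kora} = 20.625.
Then x_{Pike} = 18 − (1/3)·20.625 = 11.125.
Total extraction: 20.625 + 11.125 = 31.75.

31.75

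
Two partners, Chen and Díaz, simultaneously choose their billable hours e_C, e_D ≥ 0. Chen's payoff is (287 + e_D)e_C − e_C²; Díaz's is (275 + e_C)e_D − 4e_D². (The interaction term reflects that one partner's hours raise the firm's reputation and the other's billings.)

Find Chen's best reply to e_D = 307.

Expanding Chen's payoff: 287e_C + e_De_C − e_C².
∂π/∂e_C = 287 + e_D − 2e_C = 0, so e_C = 143.5 + 0.5e_D.
At e_D = 307: e_C = 143.5 + 0.5·307 = 297.

297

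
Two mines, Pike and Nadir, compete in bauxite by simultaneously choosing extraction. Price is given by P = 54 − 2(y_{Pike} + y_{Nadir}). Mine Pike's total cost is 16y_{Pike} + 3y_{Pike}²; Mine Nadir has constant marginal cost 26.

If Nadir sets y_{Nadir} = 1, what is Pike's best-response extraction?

3.6

Mine Pike's profit: π = y_{Pike}(54 − 2(y_{Pike} + y_{Nadir})) − 16y_{Pike} − 3y_{Pike}².
∂π/∂y_{Pike} = 38 − 10y_{Pike} − 2y_{Nadir} = 0, so y_{Pike} = 3.8 − 0.2y_{Nadir}.
At y_{Nadir} = 1: y_{Pike} = 3.8 − 0.2·1 = 3.6.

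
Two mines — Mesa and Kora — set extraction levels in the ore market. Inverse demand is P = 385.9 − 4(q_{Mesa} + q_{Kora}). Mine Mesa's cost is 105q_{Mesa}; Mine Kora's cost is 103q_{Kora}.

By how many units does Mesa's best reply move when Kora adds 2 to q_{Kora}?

-1

Mine Mesa's profit: π = q_{Mesa}(385.9 − 4(q_{Mesa} + q_{Kora})) − 105q_{Mesa}.
∂π/∂q_{Mesa} = 280.9 − 8q_{Mesa} − 4q_{Kora} = 0, so q_{Mesa} = 35.1125 − 0.5q_{Kora}.
The reaction-function slope is −0.5, so a 2-unit rise in q_{Kora} moves q_{Mesa} by −0.5 × 2 = −1. Mesa's best response falls — the actions are strategic substitutes.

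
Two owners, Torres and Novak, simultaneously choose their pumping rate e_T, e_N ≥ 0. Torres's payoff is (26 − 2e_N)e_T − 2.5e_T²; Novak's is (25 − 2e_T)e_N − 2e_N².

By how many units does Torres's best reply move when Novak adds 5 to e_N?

Expanding Torres's payoff: 26e_T − 2e_Ne_T − 2.5e_T².
∂π/∂e_T = 26 − 2e_N − 5e_T = 0, so e_T = 5.2 − 0.4e_N.
The reaction-function slope is −0.4, so a 5-unit rise in e_N moves e_T by −0.4 × 5 = −2. Torres's best response falls — the actions are strategic substitutes.

-2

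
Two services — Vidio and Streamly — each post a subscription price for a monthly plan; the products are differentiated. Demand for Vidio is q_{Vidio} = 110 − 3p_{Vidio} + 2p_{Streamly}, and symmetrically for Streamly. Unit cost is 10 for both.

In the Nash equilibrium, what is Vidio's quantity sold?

75

Vidio's profit: π = (p_{Vidio} − 10)(110 − 3p_{Vidio} + 2p_{Streamly}).
∂π/∂p_{Vidio} = 140 − 6p_{Vidio} + 2p_{Streamly} = 0 ⇒ p_{Vidio} = 70/3 + (1/3)p_{Streamly}.
Setting p_{Vidio} = p_{Streamly} in the reaction function: p_{Vidio} = 70/3 + (1/3)p_{Vidio}, so p_{Vidio} = (70/3) / (2/3) = 35.
q_{Vidio} = 110 − 3·35 + 2·35 = 75.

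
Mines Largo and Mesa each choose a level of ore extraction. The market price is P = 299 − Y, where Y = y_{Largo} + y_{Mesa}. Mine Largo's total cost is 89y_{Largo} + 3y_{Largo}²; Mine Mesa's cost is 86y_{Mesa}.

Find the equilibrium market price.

Mine Largo's profit: π = y_{Largo}(299 − (y_{Largo} + y_{Mesa})) − 89y_{Largo} − 3y_{Largo}².
∂π/∂y_{Largo} = 210 − 8y_{Largo} − y_{Mesa} = 0, so y_{Largo} = 26.25 − 0.125y_{Mesa}.
For Mesa: ∂π/∂y_{Mesa} = 213 − 2y_{Mesa} − y_{Largo} = 0 ⇒ y_{Mesa} = 106.5 − 0.5y_{Largo}.
Substituting the second reaction function into the first: y_{Largo} = 26.25 − 0.125(106.5 − 0.5y_{Largo}), which gives 0.9375y_{Largo} = 12.9375 ⇒ y_{Largo} = 13.8.
Then y_{Mesa} = 106.5 − 0.5·13.8 = 99.6.
Equilibrium price: P = 299 − 113.4 = 185.6.

185.6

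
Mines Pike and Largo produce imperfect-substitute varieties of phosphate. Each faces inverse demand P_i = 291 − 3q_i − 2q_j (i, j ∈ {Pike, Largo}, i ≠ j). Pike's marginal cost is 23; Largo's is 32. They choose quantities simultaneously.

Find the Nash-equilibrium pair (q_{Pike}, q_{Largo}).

34.0625, 31.8125

Mine Pike's profit: π = q_{Pike}(291 − 3q_{Pike} − 2q_{Largo}) − 23q_{Pike}.
∂π/∂q_{Pike} = 268 − 6q_{Pike} − 2q_{Largo} = 0 ⇒ q_{Pike} = 134/3 − (1/3)q_{Largo}.
Similarly q_{Largo} = 259/6 − (1/3)q_{Pike}.
Solving the two reaction functions simultaneously: (1 − (−1/3)(−1/3))q_{Pike} = 134/3 − (1/3)·(259/6), so (8/9)q_{Pike} = 545/18 and q_{Pike} = 34.0625.
Then q_{Largo} = 259/6 − (1/3)·34.0625 = 31.8125.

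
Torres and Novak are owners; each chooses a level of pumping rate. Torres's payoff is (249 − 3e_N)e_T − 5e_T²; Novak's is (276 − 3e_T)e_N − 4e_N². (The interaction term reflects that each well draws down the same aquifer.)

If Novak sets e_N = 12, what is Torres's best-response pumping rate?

Expanding Torres's payoff: 249e_T − 3e_Ne_T − 5e_T².
∂π/∂e_T = 249 − 3e_N − 10e_T = 0, so e_T = 24.9 − 0.3e_N.
At e_N = 12: e_T = 24.9 − 0.3·12 = 21.3.

21.3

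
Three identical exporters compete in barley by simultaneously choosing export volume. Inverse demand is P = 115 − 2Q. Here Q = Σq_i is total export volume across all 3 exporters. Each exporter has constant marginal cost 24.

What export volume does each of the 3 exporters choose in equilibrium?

11.375

A representative exporter's profit is π_i = q_i(115 − 2Q) − 24q_i, with Q = q_i + Σ_{j≠i} q_j.
First-order condition: 91 − 4q_i − 2Σ_{j≠i} q_j = 0.
Imposing symmetry (q_j = q for all j) turns Σ_{j≠i} q_j into 2q, so 91 = 8q and q = 11.375.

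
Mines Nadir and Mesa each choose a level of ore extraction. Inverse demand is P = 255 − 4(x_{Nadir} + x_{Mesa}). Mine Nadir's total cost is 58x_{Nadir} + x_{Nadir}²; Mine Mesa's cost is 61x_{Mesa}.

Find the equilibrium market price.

Mine Nadir's profit: π = x_{Nadir}(255 − 4(x_{Nadir} + x_{Mesa})) − 58x_{Nadir} − x_{Nadir}².
∂π/∂x_{Nadir} = 197 − 10x_{Nadir} − 4x_{Mesa} = 0, so x_{Nadir} = 19.7 − 0.4x_{Mesa}.
For Mesa: ∂π/∂x_{Mesa} = 194 − 8x_{Mesa} − 4x_{Nadir} = 0 ⇒ x_{Mesa} = 24.25 − 0.5x_{Nadir}.
Plugging x_{Mesa} into Nadir's best response: x_{Nadir} = 19.7 − 0.4(24.25 − 0.5x_{Nadir}) ⇒ 0.8x_{Nadir} = 10, so x_{Nadir} = 12.5.
Then x_{Mesa} = 24.25 − 0.5·12.5 = 18.
Equilibrium price: P = 255 − 4·30.5 = 133.

133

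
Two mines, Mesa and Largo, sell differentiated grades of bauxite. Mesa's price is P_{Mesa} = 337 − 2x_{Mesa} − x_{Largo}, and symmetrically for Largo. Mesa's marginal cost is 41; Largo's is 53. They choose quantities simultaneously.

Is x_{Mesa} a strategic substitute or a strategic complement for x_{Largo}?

strategic substitutes

Mine Mesa's profit: π = x_{Mesa}(337 − 2x_{Mesa} − x_{Largo}) − 41x_{Mesa}.
∂π/∂x_{Mesa} = 296 − 4x_{Mesa} − x_{Largo} = 0 ⇒ x_{Mesa} = 74 − 0.25x_{Largo}.
The best-response slope dx_{Mesa}/dx_{Largo} = −0.25 < 0: the reaction function is downward-sloping, so the choices are strategic substitutes.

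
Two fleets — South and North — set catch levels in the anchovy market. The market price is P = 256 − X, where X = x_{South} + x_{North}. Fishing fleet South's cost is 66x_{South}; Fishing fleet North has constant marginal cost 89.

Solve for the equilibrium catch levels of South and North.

Fishing fleet South's profit: π = x_{South}(256 − (x_{South} + x_{North})) − 66x_{South}.
∂π/∂x_{South} = 190 − 2x_{South} − x_{North} = 0, so x_{South} = 95 − 0.5x_{North}.
By the same steps for North: x_{North} = 83.5 − 0.5x_{South}.
Substituting the second reaction function into the first: x_{South} = 95 − 0.5(83.5 − 0.5x_{South}), which gives 0.75x_{South} = 53.25 ⇒ x_{South} = 71.
Then x_{North} = 83.5 − 0.5·71 = 48.

71, 48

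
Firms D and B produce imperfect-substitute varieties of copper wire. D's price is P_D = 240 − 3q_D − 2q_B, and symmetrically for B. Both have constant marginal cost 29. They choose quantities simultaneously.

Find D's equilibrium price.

Firm D's profit: π = q_D(240 − 3q_D − 2q_B) − 29q_D.
∂π/∂q_D = 211 − 6q_D − 2q_B = 0 ⇒ q_D = 211/6 − (1/3)q_B.
Setting q_D = q_B in the reaction function: q_D = 211/6 − (1/3)q_D, so q_D = (211/6) / (4/3) = 26.375.
P_D = 240 − 3·26.375 − 2·26.375 = 108.125.

108.125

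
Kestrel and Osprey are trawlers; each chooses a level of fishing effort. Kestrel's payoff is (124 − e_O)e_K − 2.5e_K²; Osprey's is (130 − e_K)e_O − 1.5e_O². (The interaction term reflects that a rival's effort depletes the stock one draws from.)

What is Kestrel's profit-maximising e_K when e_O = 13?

22.2

Expanding Kestrel's payoff: 124e_K − e_Oe_K − 2.5e_K².
∂π/∂e_K = 124 − e_O − 5e_K = 0, so e_K = 24.8 − 0.2e_O.
At e_O = 13: e_K = 24.8 − 0.2·13 = 22.2.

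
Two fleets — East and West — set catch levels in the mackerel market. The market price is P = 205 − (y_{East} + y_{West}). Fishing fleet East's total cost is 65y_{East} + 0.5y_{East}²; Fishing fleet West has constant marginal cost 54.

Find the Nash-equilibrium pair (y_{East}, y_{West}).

Fishing fleet East's profit: π = y_{East}(205 − (y_{East} + y_{West})) − 65y_{East} − 0.5y_{East}².
∂π/∂y_{East} = 140 − 3y_{East} − y_{West} = 0, so y_{East} = 140/3 − (1/3)y_{West}.
For West: ∂π/∂y_{West} = 151 − 2y_{West} − y_{East} = 0 ⇒ y_{West} = 75.5 − 0.5y_{East}.
Plugging y_{West} into East's best response: y_{East} = 140/3 − (1/3)(75.5 − 0.5y_{East}) ⇒ (5/6)y_{East} = 21.5, so y_{East} = 25.8.
Then y_{West} = 75.5 − 0.5·25.8 = 62.6.

25.8, 62.6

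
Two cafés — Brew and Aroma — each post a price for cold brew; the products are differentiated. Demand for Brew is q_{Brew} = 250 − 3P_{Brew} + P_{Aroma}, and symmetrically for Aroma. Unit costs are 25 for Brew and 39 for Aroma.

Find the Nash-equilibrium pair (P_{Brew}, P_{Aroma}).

Brew's profit: π = (P_{Brew} − 25)(250 − 3P_{Brew} + P_{Aroma}).
∂π/∂P_{Brew} = 325 − 6P_{Brew} + P_{Aroma} = 0 ⇒ P_{Brew} = 325/6 + (1/6)P_{Aroma}.
Similarly P_{Aroma} = 367/6 + (1/6)P_{Brew}.
Substituting the second reaction function into the first: P_{Brew} = 325/6 + (1/6)(367/6 + (1/6)P_{Brew}), which gives (35/36)P_{Brew} = 2317/36 ⇒ P_{Brew} = 66.2.
Then P_{Aroma} = 367/6 + (1/6)·66.2 = 72.2.

66.2, 72.2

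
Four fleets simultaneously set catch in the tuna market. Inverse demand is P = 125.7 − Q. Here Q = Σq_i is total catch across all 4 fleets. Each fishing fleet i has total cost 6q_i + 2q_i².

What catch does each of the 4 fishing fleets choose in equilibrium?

13.3

A representative fishing fleet's profit is π_i = q_i(125.7 − Q) − 6q_i − 2q_i², with Q = q_i + Σ_{j≠i} q_j.
First-order condition: 119.7 − 6q_i − Σ_{j≠i} q_j = 0.
Imposing symmetry (q_j = q for all j) turns Σ_{j≠i} q_j into 3q, so 119.7 = 9q and q = 13.3.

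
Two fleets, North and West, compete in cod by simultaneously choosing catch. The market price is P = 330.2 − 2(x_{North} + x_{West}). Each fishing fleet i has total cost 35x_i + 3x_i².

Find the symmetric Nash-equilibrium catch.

24.6

Fishing fleet North's profit: π = x_{North}(330.2 − 2(x_{North} + x_{West})) − 35x_{North} − 3x_{North}².
∂π/∂x_{North} = 295.2 − 10x_{North} − 2x_{West} = 0, so x_{North} = 29.52 − 0.2x_{West}.
By symmetry x_{West} = x_{North}; substituting into the reaction function, 1.2x_{North} = 29.52 and x_{North} = 24.6.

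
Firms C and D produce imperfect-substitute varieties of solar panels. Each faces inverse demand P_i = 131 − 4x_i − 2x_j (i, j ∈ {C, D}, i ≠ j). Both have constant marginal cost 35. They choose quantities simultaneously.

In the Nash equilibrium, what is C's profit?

Firm C's profit: π = x_C(131 − 4x_C − 2x_D) − 35x_C.
∂π/∂x_C = 96 − 8x_C − 2x_D = 0 ⇒ x_C = 12 − 0.25x_D.
By symmetry x_D = x_C; substituting into the reaction function, 1.25x_C = 12 and x_C = 9.6.
P_C = 131 − 4·9.6 − 2·9.6 = 73.4.
Profit = (73.4 − 35)·9.6 = 368.64.

368.64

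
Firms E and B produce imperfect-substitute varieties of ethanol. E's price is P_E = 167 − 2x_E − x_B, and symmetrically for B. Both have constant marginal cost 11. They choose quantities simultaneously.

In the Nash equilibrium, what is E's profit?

1946.88

Firm E's profit: π = x_E(167 − 2x_E − x_B) − 11x_E.
∂π/∂x_E = 156 − 4x_E − x_B = 0 ⇒ x_E = 39 − 0.25x_B.
The game is symmetric, so in equilibrium x_B = x_E: the reaction function gives 1.25x_E = 39, hence x_E = 31.2.
P_E = 167 − 2·31.2 − 31.2 = 73.4.
Profit = (73.4 − 11)·31.2 = 1946.88.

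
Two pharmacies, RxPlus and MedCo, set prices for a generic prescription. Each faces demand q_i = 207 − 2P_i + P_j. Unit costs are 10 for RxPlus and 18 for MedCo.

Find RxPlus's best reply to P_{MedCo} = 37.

RxPlus's profit: π = (P_{RxPlus} − 10)(207 − 2P_{RxPlus} + P_{MedCo}).
∂π/∂P_{RxPlus} = 227 − 4P_{RxPlus} + P_{MedCo} = 0 ⇒ P_{RxPlus} = 56.75 + 0.25P_{MedCo}.
At P_{MedCo} = 37: P_{RxPlus} = 56.75 + 0.25·37 = 66.

66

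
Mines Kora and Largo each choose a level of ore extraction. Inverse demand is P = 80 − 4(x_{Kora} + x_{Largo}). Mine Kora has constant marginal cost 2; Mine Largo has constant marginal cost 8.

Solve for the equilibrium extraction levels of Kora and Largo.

Mine Kora's profit: π = x_{Kora}(80 − 4(x_{Kora} + x_{Largo})) − 2x_{Kora}.
∂π/∂x_{Kora} = 78 − 8x_{Kora} − 4x_{Largo} = 0, so x_{Kora} = 9.75 − 0.5x_{Largo}.
By the same steps for Largo: x_{Largo} = 9 − 0.5x_{Kora}.
Substituting the second reaction function into the first: x_{Kora} = 9.75 − 0.5(9 − 0.5x_{Kora}), which gives 0.75x_{Kora} = 5.25 ⇒ x_{Kora} = 7.
Then x_{Largo} = 9 − 0.5·7 = 5.5.

7, 5.5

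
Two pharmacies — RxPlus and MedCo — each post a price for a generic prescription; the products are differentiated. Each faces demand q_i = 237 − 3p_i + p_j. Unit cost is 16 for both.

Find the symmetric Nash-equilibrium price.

RxPlus's profit: π = (p_{RxPlus} − 16)(237 − 3p_{RxPlus} + p_{MedCo}).
∂π/∂p_{RxPlus} = 285 − 6p_{RxPlus} + p_{MedCo} = 0 ⇒ p_{RxPlus} = 47.5 + (1/6)p_{MedCo}.
The game is symmetric, so in equilibrium p_{MedCo} = p_{RxPlus}: the reaction function gives (5/6)p_{RxPlus} = 47.5, hence p_{RxPlus} = 57.

57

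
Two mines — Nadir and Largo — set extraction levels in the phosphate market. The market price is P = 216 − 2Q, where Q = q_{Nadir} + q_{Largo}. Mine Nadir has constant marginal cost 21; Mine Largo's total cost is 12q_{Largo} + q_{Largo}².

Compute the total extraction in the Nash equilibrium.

59.4

Mine Nadir's profit: π = q_{Nadir}(216 − 2(q_{Nadir} + q_{Largo})) − 21q_{Nadir}.
∂π/∂q_{Nadir} = 195 − 4q_{Nadir} − 2q_{Largo} = 0, so q_{Nadir} = 48.75 − 0.5q_{Largo}.
For Largo: ∂π/∂q_{Largo} = 204 − 6q_{Largo} − 2q_{Nadir} = 0 ⇒ q_{Largo} = 34 − (1/3)q_{Nadir}.
Solving the two reaction functions simultaneously: (1 − (−0.5)(−1/3))q_{Nadir} = 48.75 − 0.5·34, so (5/6)q_{Nadir} = 31.75 and q_{Nadir} = 38.1.
Then q_{Largo} = 34 − (1/3)·38.1 = 21.3.
Total extraction: 38.1 + 21.3 = 59.4.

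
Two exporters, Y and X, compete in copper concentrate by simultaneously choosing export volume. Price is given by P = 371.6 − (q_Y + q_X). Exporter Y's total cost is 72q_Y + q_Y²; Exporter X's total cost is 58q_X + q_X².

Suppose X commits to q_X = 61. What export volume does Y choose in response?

Exporter Y's profit: π = q_Y(371.6 − (q_Y + q_X)) − 72q_Y − q_Y².
∂π/∂q_Y = 299.6 − 4q_Y − q_X = 0, so q_Y = 74.9 − 0.25q_X.
At q_X = 61: q_Y = 74.9 − 0.25·61 = 59.65.

59.65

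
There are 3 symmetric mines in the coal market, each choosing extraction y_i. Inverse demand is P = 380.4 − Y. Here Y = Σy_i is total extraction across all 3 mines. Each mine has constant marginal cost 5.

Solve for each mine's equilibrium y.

93.85

A representative mine's profit is π_i = y_i(380.4 − Y) − 5y_i, with Y = y_i + Σ_{j≠i} y_j.
First-order condition: 375.4 − 2y_i − Σ_{j≠i} y_j = 0.
Imposing symmetry (y_j = y for all j) turns Σ_{j≠i} y_j into 2y, so 375.4 = 4y and y = 93.85.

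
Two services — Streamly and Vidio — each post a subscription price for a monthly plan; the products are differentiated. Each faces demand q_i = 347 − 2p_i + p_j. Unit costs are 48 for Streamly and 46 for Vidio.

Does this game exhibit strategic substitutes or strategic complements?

Streamly's profit: π = (p_{Streamly} − 48)(347 − 2p_{Streamly} + p_{Vidio}).
∂π/∂p_{Streamly} = 443 − 4p_{Streamly} + p_{Vidio} = 0 ⇒ p_{Streamly} = 110.75 + 0.25p_{Vidio}.
The best-response slope dp_{Streamly}/dp_{Vidio} = 0.25 > 0: the reaction function is upward-sloping, so the choices are strategic complements.

strategic complements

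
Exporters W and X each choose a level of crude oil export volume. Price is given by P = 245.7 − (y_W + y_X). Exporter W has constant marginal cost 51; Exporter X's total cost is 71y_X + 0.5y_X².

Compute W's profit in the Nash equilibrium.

6704.3344

Exporter W's profit: π = y_W(245.7 − (y_W + y_X)) − 51y_W.
∂π/∂y_W = 194.7 − 2y_W − y_X = 0, so y_W = 97.35 − 0.5y_X.
For X: ∂π/∂y_X = 174.7 − 3y_X − y_W = 0 ⇒ y_X = 1747/30 − (1/3)y_W.
Solving the two reaction functions simultaneously: (1 − (−0.5)(−1/3))y_W = 97.35 − 0.5·(1747/30), so (5/6)y_W = 2047/30 and y_W = 81.88.
Then y_X = 1747/30 − (1/3)·81.88 = 30.94.
Price P = 245.7 − 112.82 = 132.88.
W's profit: (132.88 − 51)·81.88 = 6704.3344.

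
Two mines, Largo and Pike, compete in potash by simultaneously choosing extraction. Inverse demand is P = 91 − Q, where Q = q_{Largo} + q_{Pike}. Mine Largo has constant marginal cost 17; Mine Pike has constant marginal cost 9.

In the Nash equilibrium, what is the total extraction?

Mine Largo's profit: π = q_{Largo}(91 − (q_{Largo} + q_{Pike})) − 17q_{Largo}.
∂π/∂q_{Largo} = 74 − 2q_{Largo} − q_{Pike} = 0, so q_{Largo} = 37 − 0.5q_{Pike}.
By the same steps for Pike: q_{Pike} = 41 − 0.5q_{Largo}.
Solving the two reaction functions simultaneously: (1 − (−0.5)(−0.5))q_{Largo} = 37 − 0.5·41, so 0.75q_{Largo} = 16.5 and q_{Largo} = 22.
Then q_{Pike} = 41 − 0.5·22 = 30.
Total extraction: 22 + 30 = 52.

52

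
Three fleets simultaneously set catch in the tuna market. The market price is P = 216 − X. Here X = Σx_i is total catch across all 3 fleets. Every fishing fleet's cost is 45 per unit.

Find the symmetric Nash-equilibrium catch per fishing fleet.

A representative fishing fleet's profit is π_i = x_i(216 − X) − 45x_i, with X = x_i + Σ_{j≠i} x_j.
First-order condition: 171 − 2x_i − Σ_{j≠i} x_j = 0.
With identical fishing fleets, set every x_j = x: then 171 − 2x − 2x = 0, i.e. x = 171/4 = 42.75.

42.75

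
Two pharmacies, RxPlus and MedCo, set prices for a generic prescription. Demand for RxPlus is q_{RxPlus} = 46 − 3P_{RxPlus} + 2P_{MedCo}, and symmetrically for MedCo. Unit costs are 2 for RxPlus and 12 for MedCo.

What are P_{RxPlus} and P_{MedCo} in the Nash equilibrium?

RxPlus's profit: π = (P_{RxPlus} − 2)(46 − 3P_{RxPlus} + 2P_{MedCo}).
∂π/∂P_{RxPlus} = 52 − 6P_{RxPlus} + 2P_{MedCo} = 0 ⇒ P_{RxPlus} = 26/3 + (1/3)P_{MedCo}.
Similarly P_{MedCo} = 41/3 + (1/3)P_{RxPlus}.
Solving the two reaction functions simultaneously: (1 − (1/3)(1/3))P_{RxPlus} = 26/3 + (1/3)·(41/3), so (8/9)P_{RxPlus} = 119/9 and P_{RxPlus} = 14.875.
Then P_{MedCo} = 41/3 + (1/3)·14.875 = 18.625.

14.875, 18.625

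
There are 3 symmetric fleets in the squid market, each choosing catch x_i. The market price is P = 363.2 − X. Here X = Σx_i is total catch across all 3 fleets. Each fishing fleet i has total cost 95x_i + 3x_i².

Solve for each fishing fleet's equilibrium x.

26.82

A representative fishing fleet's profit is π_i = x_i(363.2 − X) − 95x_i − 3x_i², with X = x_i + Σ_{j≠i} x_j.
First-order condition: 268.2 − 8x_i − Σ_{j≠i} x_j = 0.
Imposing symmetry (x_j = x for all j) turns Σ_{j≠i} x_j into 2x, so 268.2 = 10x and x = 26.82.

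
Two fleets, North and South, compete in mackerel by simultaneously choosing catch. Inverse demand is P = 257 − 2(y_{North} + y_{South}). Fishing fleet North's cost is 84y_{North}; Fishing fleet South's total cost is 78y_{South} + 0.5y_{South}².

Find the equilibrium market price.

147.375

Fishing fleet North's profit: π = y_{North}(257 − 2(y_{North} + y_{South})) − 84y_{North}.
∂π/∂y_{North} = 173 − 4y_{North} − 2y_{South} = 0, so y_{North} = 43.25 − 0.5y_{South}.
For South: ∂π/∂y_{South} = 179 − 5y_{South} − 2y_{North} = 0 ⇒ y_{South} = 35.8 − 0.4y_{North}.
Plugging y_{South} into North's best response: y_{North} = 43.25 − 0.5(35.8 − 0.4y_{North}) ⇒ 0.8y_{North} = 25.35, so y_{North} = 31.6875.
Then y_{South} = 35.8 − 0.4·31.6875 = 23.125.
Equilibrium price: P = 257 − 2·54.8125 = 147.375.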